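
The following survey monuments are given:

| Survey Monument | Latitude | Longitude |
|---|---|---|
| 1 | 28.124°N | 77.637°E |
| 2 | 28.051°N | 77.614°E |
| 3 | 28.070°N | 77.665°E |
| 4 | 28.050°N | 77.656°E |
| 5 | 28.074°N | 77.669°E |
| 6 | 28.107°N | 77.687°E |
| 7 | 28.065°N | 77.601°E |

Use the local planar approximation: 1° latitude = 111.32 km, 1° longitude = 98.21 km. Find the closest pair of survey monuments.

3 and 5

Pairwise distances:
3–5: 0.594 km
2–7: 2.015 km
3–4: 2.395 km
4–5: 2.961 km
5–6: 4.077 km
2–4: 4.126 km
3–6: 4.651 km
1–6: 5.263 km
2–3: 5.437 km
4–7: 5.654 km
2–5: 5.978 km
3–7: 6.310 km
1–5: 6.392 km
1–3: 6.610 km
5–7: 6.753 km
4–6: 7.038 km
1–7: 7.459 km
1–2: 8.434 km
1–4: 8.446 km
2–6: 9.501 km
6–7: 9.654 km
Closest pair: 3–5 at 0.594 km.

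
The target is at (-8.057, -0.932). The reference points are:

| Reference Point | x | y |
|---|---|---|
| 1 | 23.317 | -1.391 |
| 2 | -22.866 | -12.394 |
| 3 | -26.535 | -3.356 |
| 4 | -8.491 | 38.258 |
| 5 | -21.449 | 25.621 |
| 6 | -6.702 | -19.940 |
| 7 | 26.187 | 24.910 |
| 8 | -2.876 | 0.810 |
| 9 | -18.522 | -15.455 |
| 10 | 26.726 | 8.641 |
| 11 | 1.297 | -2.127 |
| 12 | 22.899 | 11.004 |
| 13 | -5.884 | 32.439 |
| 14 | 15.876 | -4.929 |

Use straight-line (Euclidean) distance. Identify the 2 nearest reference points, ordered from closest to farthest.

8, 11

Distances from (-8.057, -0.932):
1: 31.377
2: 18.727
3: 18.636
4: 39.192
5: 29.739
6: 19.056
7: 42.901
8: 5.466
9: 17.901
10: 36.076
11: 9.430
12: 33.177
13: 33.442
14: 24.264
Sorted: 8 (5.466) < 11 (9.430) < 9 (17.901) < 3 (18.636) < …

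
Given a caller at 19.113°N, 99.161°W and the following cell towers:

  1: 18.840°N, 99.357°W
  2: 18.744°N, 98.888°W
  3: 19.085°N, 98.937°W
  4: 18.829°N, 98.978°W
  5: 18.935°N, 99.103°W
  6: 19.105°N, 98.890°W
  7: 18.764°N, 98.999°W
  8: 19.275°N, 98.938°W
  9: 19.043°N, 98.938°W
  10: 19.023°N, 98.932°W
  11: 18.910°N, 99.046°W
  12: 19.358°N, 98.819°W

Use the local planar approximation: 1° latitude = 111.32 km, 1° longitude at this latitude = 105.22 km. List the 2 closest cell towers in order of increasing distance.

Distances from 19.113°N, 99.161°W:
1: √((-0.273·111.32)² + (-0.196·105.22)²) = √(923.57398 + 425.31308) = 36.727 km
2: √((-0.369·111.32)² + (0.273·105.22)²) = √(1687.32650 + 825.12907) = 50.124 km
3: √((-0.028·111.32)² + (0.224·105.22)²) = √(9.71544 + 555.51096) = 23.774 km
4: √((-0.284·111.32)² + (0.183·105.22)²) = √(999.50064 + 370.76504) = 37.017 km
5: √((-0.178·111.32)² + (0.058·105.22)²) = √(392.63264 + 37.24368) = 20.733 km
6: √((-0.008·111.32)² + (0.271·105.22)²) = √(0.79310 + 813.08355) = 28.529 km
7: √((-0.349·111.32)² + (0.162·105.22)²) = √(1509.37534 + 290.55384) = 42.426 km
8: √((0.162·111.32)² + (0.223·105.22)²) = √(325.21939 + 550.56211) = 29.594 km
9: √((-0.070·111.32)² + (0.223·105.22)²) = √(60.72150 + 550.56211) = 24.724 km
10: √((-0.090·111.32)² + (0.229·105.22)²) = √(100.37635 + 580.58734) = 26.095 km
11: √((-0.203·111.32)² + (0.115·105.22)²) = √(510.66780 + 146.41726) = 25.634 km
12: √((0.245·111.32)² + (0.342·105.22)²) = √(743.83835 + 1294.93750) = 45.153 km
Sorted: 5 (20.733 km) < 3 (23.774 km) < 9 (24.724 km) < 11 (25.634 km) < …

5, 3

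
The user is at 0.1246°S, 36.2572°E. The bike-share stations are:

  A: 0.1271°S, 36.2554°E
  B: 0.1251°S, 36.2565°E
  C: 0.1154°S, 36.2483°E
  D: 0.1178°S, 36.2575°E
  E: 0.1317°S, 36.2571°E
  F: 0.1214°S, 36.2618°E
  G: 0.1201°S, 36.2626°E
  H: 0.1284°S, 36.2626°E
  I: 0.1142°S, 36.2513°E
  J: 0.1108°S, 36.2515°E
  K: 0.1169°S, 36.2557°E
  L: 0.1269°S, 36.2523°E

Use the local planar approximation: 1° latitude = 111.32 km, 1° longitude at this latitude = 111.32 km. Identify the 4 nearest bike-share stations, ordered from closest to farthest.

B, A, L, F

Distances from 0.1246°S, 36.2572°E:
A: 0.3429 km
B: 0.0958 km
C: 1.4249 km
D: 0.7577 km
E: 0.7905 km
F: 0.6238 km
G: 0.7825 km
H: 0.7350 km
I: 1.3311 km
J: 1.6621 km
K: 0.8733 km
L: 0.6026 km
Sorted: B (0.0958 km) < A (0.3429 km) < L (0.6026 km) < F (0.6238 km) < H (0.7350 km) < D (0.7577 km) < …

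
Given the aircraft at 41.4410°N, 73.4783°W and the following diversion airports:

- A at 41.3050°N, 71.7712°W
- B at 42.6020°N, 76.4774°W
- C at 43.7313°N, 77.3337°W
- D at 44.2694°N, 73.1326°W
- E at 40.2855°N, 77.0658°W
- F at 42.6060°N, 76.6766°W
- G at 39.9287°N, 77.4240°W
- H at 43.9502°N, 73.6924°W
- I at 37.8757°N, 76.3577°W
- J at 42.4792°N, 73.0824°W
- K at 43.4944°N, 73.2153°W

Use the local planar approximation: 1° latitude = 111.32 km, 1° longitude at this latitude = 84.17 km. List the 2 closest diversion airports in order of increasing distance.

J, A

Distances from 41.4410°N, 73.4783°W:
A: √((-0.1360·111.32)² + (1.7071·84.17)²) = √(229.205066 + 20645.841031) = 144.4820 km
B: √((1.1610·111.32)² + (-2.9991·84.17)²) = √(16703.628976 + 63723.049058) = 283.5960 km
C: √((2.2903·111.32)² + (-3.8554·84.17)²) = √(65002.661879 + 105306.102763) = 412.6848 km
D: √((2.8284·111.32)² + (0.3457·84.17)²) = √(99135.237750 + 846.668522) = 316.1992 km
E: √((-1.1555·111.32)² + (-3.5875·84.17)²) = √(16545.743788 + 91179.766110) = 328.2156 km
F: √((1.1650·111.32)² + (-3.1983·84.17)²) = √(16818.925469 + 72469.130483) = 298.8111 km
G: √((-1.5123·111.32)² + (-3.9457·84.17)²) = √(28341.465262 + 110296.765821) = 372.3416 km
H: √((2.5092·111.32)² + (-0.2141·84.17)²) = √(78021.977421 + 324.749125) = 279.9049 km
I: √((-3.5653·111.32)² + (-2.8794·84.17)²) = √(157521.033902 + 58737.932383) = 465.0365 km
J: √((1.0382·111.32)² + (0.3959·84.17)²) = √(13356.985189 + 1110.415864) = 120.2805 km
K: √((2.0534·111.32)² + (0.2630·84.17)²) = √(52250.868154 + 490.033930) = 229.6539 km
Sorted: J (120.2805 km) < A (144.4820 km) < K (229.6539 km) < H (279.9049 km) < …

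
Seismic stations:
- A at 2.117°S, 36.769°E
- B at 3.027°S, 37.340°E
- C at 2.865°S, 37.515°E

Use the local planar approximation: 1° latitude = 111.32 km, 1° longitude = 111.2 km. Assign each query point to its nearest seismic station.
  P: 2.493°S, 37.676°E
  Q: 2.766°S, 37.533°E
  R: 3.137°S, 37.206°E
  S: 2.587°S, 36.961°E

P→C; Q→C; R→B; S→A

P at 2.493°S, 37.676°E:
  A: √((0.376·111.32)² + (-0.907·111.2)²) = √(1751.95152 + 10172.41685) = 109.199 km
  B: √((-0.534·111.32)² + (-0.336·111.2)²) = √(3533.69376 + 1396.00871) = 70.212 km
  C: √((-0.372·111.32)² + (-0.161·111.2)²) = √(1714.87423 + 320.52457) = 45.115 km
  → nearest: C (45.115 km)
Q at 2.766°S, 37.533°E:
  A: √((0.649·111.32)² + (-0.764·111.2)²) = √(5219.58277 + 7217.65787) = 111.522 km
  B: √((-0.261·111.32)² + (-0.193·111.2)²) = √(844.16513 + 460.60027) = 36.122 km
  C: √((-0.099·111.32)² + (-0.018·111.2)²) = √(121.45539 + 4.00640) = 11.201 km
  → nearest: C (11.201 km)
R at 3.137°S, 37.206°E:
  A: √((1.020·111.32)² + (-0.437·111.2)²) = √(12892.78495 + 2361.41571) = 123.508 km
  B: √((0.110·111.32)² + (0.134·111.2)²) = √(149.94492 + 222.03384) = 19.287 km
  C: √((0.272·111.32)² + (0.309·111.2)²) = √(916.82026 + 1180.66458) = 45.798 km
  → nearest: B (19.287 km)
S at 2.587°S, 36.961°E:
  A: √((0.470·111.32)² + (-0.192·111.2)²) = √(2737.42426 + 455.83958) = 56.509 km
  B: √((-0.440·111.32)² + (0.379·111.2)²) = √(2399.11877 + 1776.18417) = 64.617 km
  C: √((-0.278·111.32)² + (0.554·111.2)²) = √(957.71433 + 3795.15138) = 68.941 km
  → nearest: A (56.509 km)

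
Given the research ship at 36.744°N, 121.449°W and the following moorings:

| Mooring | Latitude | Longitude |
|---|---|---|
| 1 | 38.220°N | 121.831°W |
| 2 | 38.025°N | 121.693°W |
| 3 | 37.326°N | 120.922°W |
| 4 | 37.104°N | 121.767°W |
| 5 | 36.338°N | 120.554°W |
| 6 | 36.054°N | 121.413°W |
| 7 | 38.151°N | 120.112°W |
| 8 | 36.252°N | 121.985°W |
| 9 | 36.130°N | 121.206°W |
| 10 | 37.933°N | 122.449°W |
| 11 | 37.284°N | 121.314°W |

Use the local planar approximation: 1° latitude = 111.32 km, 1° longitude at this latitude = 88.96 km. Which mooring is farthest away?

Distances from 36.744°N, 121.449°W:
1: √((1.476·111.32)² + (-0.382·88.96)²) = √(26997.22402 + 1154.82526) = 167.786 km
2: √((1.281·111.32)² + (-0.244·88.96)²) = √(20335.02238 + 471.16085) = 144.243 km
3: √((0.582·111.32)² + (0.527·88.96)²) = √(4197.51604 + 2197.91442) = 79.971 km
4: √((0.360·111.32)² + (-0.318·88.96)²) = √(1606.02166 + 800.28336) = 49.054 km
5: √((-0.406·111.32)² + (0.895·88.96)²) = √(2042.67118 + 6339.21701) = 91.553 km
6: √((-0.690·111.32)² + (0.036·88.96)²) = √(5899.89900 + 10.25639) = 76.878 km
7: √((1.407·111.32)² + (1.337·88.96)²) = √(24532.09231 + 14146.60942) = 196.669 km
8: √((-0.492·111.32)² + (-0.536·88.96)²) = √(2999.69156 + 2273.62653) = 72.618 km
9: √((-0.614·111.32)² + (0.243·88.96)²) = √(4671.78812 + 467.30679) = 71.687 km
10: √((1.189·111.32)² + (-1.000·88.96)²) = √(17519.03195 + 7913.88160) = 159.477 km
11: √((0.540·111.32)² + (0.135·88.96)²) = √(3613.54872 + 144.23049) = 61.301 km
Maximum: 7 at 196.669 km.

7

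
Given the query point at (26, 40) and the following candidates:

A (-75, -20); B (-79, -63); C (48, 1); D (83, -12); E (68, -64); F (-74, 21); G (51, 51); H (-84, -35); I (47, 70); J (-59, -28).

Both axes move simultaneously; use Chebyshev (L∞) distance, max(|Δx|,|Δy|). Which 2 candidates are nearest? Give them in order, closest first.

G, I

Distances from (26, 40):
A: max(|-101|, |-60|) = 101
B: max(|-105|, |-103|) = 105
C: max(|22|, |-39|) = 39
D: max(|57|, |-52|) = 57
E: max(|42|, |-104|) = 104
F: max(|-100|, |-19|) = 100
G: max(|25|, |11|) = 25
H: max(|-110|, |-75|) = 110
I: max(|21|, |30|) = 30
J: max(|-85|, |-68|) = 85
Sorted: G (25) < I (30) < C (39) < D (57) < …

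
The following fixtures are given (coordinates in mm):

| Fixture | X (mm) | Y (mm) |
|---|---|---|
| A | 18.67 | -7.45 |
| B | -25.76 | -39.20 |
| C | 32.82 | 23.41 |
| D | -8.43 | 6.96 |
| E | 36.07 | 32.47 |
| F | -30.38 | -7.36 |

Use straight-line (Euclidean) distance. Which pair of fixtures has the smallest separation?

C and E

Pairwise distances:
A–B: 54.61 mm
A–C: 33.95 mm
A–D: 30.69 mm
A–E: 43.55 mm
A–F: 49.05 mm
B–C: 85.74 mm
B–D: 49.31 mm
B–E: 94.65 mm
B–F: 32.17 mm
C–D: 44.41 mm
C–E: 9.63 mm
C–F: 70.29 mm
D–E: 51.29 mm
D–F: 26.21 mm
E–F: 77.47 mm
Closest pair: C–E at 9.63 mm.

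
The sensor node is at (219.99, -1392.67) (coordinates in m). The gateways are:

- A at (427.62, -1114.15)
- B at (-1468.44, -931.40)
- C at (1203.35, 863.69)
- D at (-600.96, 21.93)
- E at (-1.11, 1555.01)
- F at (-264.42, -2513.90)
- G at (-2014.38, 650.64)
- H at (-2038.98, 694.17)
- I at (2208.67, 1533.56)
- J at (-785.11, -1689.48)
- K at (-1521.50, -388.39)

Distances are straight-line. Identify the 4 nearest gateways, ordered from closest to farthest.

A, J, F, D

Distances from (219.99, -1392.67):
A: 347.40 m
B: 1750.30 m
C: 2461.33 m
D: 1635.56 m
E: 2955.96 m
F: 1221.40 m
G: 3027.79 m
H: 3075.36 m
I: 3538.03 m
J: 1048.01 m
K: 2010.31 m
Sorted: A (347.40 m) < J (1048.01 m) < F (1221.40 m) < D (1635.56 m) < B (1750.30 m) < K (2010.31 m) < …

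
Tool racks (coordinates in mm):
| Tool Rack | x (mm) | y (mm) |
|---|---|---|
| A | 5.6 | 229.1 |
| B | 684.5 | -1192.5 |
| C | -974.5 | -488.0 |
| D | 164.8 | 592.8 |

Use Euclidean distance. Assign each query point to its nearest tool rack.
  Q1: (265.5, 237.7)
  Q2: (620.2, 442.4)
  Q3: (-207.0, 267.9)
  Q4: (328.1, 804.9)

Q1→A; Q2→D; Q3→A; Q4→D

Q1 at (265.5, 237.7):
  A: 260.0 mm
  B: 1490.3 mm
  C: 1436.7 mm
  D: 369.1 mm
  → nearest: A (260.0 mm)
Q2 at (620.2, 442.4):
  A: 650.6 mm
  B: 1636.2 mm
  C: 1846.3 mm
  D: 479.6 mm
  → nearest: D (479.6 mm)
Q3 at (-207.0, 267.9):
  A: 216.1 mm
  B: 1711.0 mm
  C: 1077.2 mm
  D: 493.8 mm
  → nearest: A (216.1 mm)
Q4 at (328.1, 804.9):
  A: 660.0 mm
  B: 2028.9 mm
  C: 1835.3 mm
  D: 267.7 mm
  → nearest: D (267.7 mm)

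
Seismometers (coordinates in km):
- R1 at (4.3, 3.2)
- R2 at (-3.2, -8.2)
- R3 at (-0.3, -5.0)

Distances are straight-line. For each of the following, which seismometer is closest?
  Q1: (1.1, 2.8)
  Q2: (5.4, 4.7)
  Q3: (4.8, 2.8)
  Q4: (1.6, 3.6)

Q1→R1; Q2→R1; Q3→R1; Q4→R1

Q1 at (1.1, 2.8):
  R1: √((3.2)² + (0.4)²) = √(10.240 + 0.160) = 3.2 km
  R2: √((-4.3)² + (-11.0)²) = √(18.490 + 121.000) = 11.8 km
  R3: √((-1.4)² + (-7.8)²) = √(1.960 + 60.840) = 7.9 km
  → nearest: R1 (3.2 km)
Q2 at (5.4, 4.7):
  R1: √((-1.1)² + (-1.5)²) = √(1.210 + 2.250) = 1.9 km
  R2: √((-8.6)² + (-12.9)²) = √(73.960 + 166.410) = 15.5 km
  R3: √((-5.7)² + (-9.7)²) = √(32.490 + 94.090) = 11.3 km
  → nearest: R1 (1.9 km)
Q3 at (4.8, 2.8):
  R1: √((-0.5)² + (0.4)²) = √(0.250 + 0.160) = 0.6 km
  R2: √((-8.0)² + (-11.0)²) = √(64.000 + 121.000) = 13.6 km
  R3: √((-5.1)² + (-7.8)²) = √(26.010 + 60.840) = 9.3 km
  → nearest: R1 (0.6 km)
Q4 at (1.6, 3.6):
  R1: √((2.7)² + (-0.4)²) = √(7.290 + 0.160) = 2.7 km
  R2: √((-4.8)² + (-11.8)²) = √(23.040 + 139.240) = 12.7 km
  R3: √((-1.9)² + (-8.6)²) = √(3.610 + 73.960) = 8.8 km
  → nearest: R1 (2.7 km)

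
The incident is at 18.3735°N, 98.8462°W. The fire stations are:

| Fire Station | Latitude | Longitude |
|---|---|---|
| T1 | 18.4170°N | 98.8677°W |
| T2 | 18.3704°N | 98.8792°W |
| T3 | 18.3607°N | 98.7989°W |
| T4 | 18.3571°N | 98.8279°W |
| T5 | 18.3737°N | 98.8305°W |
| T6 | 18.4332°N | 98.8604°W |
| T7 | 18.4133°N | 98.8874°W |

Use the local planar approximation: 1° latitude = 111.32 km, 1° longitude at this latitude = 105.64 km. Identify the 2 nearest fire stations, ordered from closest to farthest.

T5, T4

Distances from 18.3735°N, 98.8462°W:
T1: 5.3486 km
T2: 3.5032 km
T3: 5.1960 km
T4: 2.6590 km
T5: 1.6587 km
T6: 6.8130 km
T7: 6.2107 km
Sorted: T5 (1.6587 km) < T4 (2.6590 km) < T2 (3.5032 km) < T3 (5.1960 km) < …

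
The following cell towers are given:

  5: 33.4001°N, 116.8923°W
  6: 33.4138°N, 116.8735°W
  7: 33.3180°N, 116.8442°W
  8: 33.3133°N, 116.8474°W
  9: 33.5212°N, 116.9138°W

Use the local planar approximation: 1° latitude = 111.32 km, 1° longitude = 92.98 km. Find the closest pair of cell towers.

7 and 8

Pairwise distances:
5–6: √((0.0137·111.32)² + (0.0188·92.98)²) = √(2.325881 + 3.055588) = 2.3198 km
5–7: √((-0.0821·111.32)² + (0.0481·92.98)²) = √(83.528121 + 20.001807) = 10.1750 km
5–8: √((-0.0868·111.32)² + (0.0449·92.98)²) = √(93.365375 + 17.428972) = 10.5259 km
5–9: √((0.1211·111.32)² + (-0.0215·92.98)²) = √(181.733371 + 3.996281) = 13.6283 km
6–7: √((-0.0958·111.32)² + (0.0293·92.98)²) = √(113.730622 + 7.421887) = 11.0069 km
6–8: √((-0.1005·111.32)² + (0.0261·92.98)²) = √(125.163736 + 5.889251) = 11.4478 km
6–9: √((0.1074·111.32)² + (-0.0403·92.98)²) = √(142.940388 + 14.040713) = 12.5292 km
7–8: √((-0.0047·111.32)² + (-0.0032·92.98)²) = √(0.273742 + 0.088528) = 0.6019 km
7–9: √((0.2032·111.32)² + (-0.0696·92.98)²) = √(511.674534 + 41.879122) = 23.5277 km
8–9: √((0.2079·111.32)² + (-0.0664·92.98)²) = √(535.618260 + 38.116695) = 23.9528 km
Closest pair: 7–8 at 0.6019 km.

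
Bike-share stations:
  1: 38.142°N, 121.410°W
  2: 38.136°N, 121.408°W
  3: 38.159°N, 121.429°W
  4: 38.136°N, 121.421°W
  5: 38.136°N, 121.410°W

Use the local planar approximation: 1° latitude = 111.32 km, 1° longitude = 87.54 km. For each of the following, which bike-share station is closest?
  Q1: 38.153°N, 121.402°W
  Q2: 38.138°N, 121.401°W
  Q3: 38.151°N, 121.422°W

Q1 at 38.153°N, 121.402°W:
  1: 1.411 km
  2: 1.964 km
  3: 2.456 km
  4: 2.519 km
  5: 2.018 km
  → nearest: 1 (1.411 km)
Q2 at 38.138°N, 121.401°W:
  1: 0.905 km
  2: 0.652 km
  3: 3.387 km
  4: 1.765 km
  5: 0.819 km
  → nearest: 2 (0.652 km)
Q3 at 38.151°N, 121.422°W:
  1: 1.452 km
  2: 2.071 km
  3: 1.081 km
  4: 1.672 km
  5: 1.973 km
  → nearest: 3 (1.081 km)

Q1→1; Q2→2; Q3→3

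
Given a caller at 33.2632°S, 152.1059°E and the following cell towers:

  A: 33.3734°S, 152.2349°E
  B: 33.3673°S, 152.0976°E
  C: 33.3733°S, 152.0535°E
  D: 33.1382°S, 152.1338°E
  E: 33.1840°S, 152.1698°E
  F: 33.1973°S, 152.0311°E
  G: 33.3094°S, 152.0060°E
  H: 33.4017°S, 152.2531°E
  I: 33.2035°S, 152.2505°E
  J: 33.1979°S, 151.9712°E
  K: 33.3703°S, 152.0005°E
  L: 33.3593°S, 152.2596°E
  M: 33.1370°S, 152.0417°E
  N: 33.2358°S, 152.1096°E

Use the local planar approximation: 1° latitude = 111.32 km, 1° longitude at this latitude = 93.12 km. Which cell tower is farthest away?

H

Distances from 33.2632°S, 152.1059°E:
A: √((-0.1102·111.32)² + (0.1290·93.12)²) = √(150.490673 + 144.299676) = 17.1695 km
B: √((-0.1041·111.32)² + (-0.0083·93.12)²) = √(134.291293 + 0.597368) = 11.6142 km
C: √((-0.1101·111.32)² + (-0.0524·93.12)²) = √(150.217674 + 23.809403) = 13.1919 km
D: √((0.1250·111.32)² + (0.0279·93.12)²) = √(193.627225 + 6.749853) = 14.1555 km
E: √((0.0792·111.32)² + (0.0639·93.12)²) = √(77.731448 + 35.406879) = 10.6367 km
F: √((0.0659·111.32)² + (-0.0748·93.12)²) = √(53.816720 + 48.516463) = 10.1160 km
G: √((-0.0462·111.32)² + (-0.0999·93.12)²) = √(26.450284 + 86.540004) = 10.6297 km
H: √((-0.1385·111.32)² + (0.1472·93.12)²) = √(237.709174 + 187.889086) = 20.6300 km
I: √((0.0597·111.32)² + (0.1446·93.12)²) = √(44.166711 + 181.310318) = 15.0159 km
J: √((0.0653·111.32)² + (-0.1347·93.12)²) = √(52.841210 + 157.333472) = 14.4974 km
K: √((-0.1071·111.32)² + (-0.1054·93.12)²) = √(142.142954 + 96.331241) = 15.4426 km
L: √((-0.0961·111.32)² + (0.1537·93.12)²) = √(114.444037 + 204.848916) = 17.8688 km
M: √((0.1262·111.32)² + (-0.0642·93.12)²) = √(197.362712 + 35.740119) = 15.2677 km
N: √((0.0274·111.32)² + (0.0037·93.12)²) = √(9.303525 + 0.118711) = 3.0696 km
Maximum: H at 20.6300 km.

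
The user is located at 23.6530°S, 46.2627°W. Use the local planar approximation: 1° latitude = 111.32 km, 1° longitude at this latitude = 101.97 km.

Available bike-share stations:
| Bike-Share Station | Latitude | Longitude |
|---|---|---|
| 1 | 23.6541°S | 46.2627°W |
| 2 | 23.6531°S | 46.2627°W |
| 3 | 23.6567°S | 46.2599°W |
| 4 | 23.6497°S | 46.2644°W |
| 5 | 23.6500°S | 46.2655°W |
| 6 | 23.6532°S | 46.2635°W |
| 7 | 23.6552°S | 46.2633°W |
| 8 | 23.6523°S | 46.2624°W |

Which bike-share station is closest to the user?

2

Distances from 23.6530°S, 46.2627°W:
1: √((-0.0011·111.32)² + (0.0000·101.97)²) = √(0.014994 + 0.000000) = 0.1225 km
2: √((-0.0001·111.32)² + (0.0000·101.97)²) = √(0.000124 + 0.000000) = 0.0111 km
3: √((-0.0037·111.32)² + (0.0028·101.97)²) = √(0.169648 + 0.081519) = 0.5012 km
4: √((0.0033·111.32)² + (-0.0017·101.97)²) = √(0.134950 + 0.030050) = 0.4062 km
5: √((0.0030·111.32)² + (-0.0028·101.97)²) = √(0.111529 + 0.081519) = 0.4394 km
6: √((-0.0002·111.32)² + (-0.0008·101.97)²) = √(0.000496 + 0.006655) = 0.0846 km
7: √((-0.0022·111.32)² + (-0.0006·101.97)²) = √(0.059978 + 0.003743) = 0.2524 km
8: √((0.0007·111.32)² + (0.0003·101.97)²) = √(0.006072 + 0.000936) = 0.0837 km
Minimum: 2 at 0.0111 km.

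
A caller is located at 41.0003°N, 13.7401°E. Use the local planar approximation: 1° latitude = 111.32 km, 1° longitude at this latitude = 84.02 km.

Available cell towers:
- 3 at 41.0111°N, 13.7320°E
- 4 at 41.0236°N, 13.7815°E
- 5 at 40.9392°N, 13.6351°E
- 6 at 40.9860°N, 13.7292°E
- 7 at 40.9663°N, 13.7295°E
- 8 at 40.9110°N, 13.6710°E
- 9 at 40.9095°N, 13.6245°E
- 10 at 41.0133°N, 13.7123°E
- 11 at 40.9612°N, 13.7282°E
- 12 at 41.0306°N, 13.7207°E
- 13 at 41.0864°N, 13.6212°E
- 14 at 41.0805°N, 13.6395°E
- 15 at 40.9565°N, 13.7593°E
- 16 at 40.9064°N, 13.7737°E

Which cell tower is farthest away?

9

Distances from 41.0003°N, 13.7401°E:
3: 1.3815 km
4: 4.3390 km
5: 11.1397 km
6: 1.8365 km
7: 3.8883 km
8: 11.5121 km
9: 14.0180 km
10: 2.7477 km
11: 4.4660 km
12: 3.7462 km
13: 13.8443 km
14: 12.2943 km
15: 5.1358 km
16: 10.8275 km
Maximum: 9 at 14.0180 km.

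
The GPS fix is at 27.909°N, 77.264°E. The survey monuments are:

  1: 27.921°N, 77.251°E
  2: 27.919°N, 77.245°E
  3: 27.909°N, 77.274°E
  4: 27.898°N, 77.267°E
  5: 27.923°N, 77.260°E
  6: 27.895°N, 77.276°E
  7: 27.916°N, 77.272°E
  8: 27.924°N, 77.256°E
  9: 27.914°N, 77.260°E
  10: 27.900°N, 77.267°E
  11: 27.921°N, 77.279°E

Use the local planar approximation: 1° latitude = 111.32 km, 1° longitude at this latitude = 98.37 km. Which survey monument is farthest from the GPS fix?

Distances from 27.909°N, 77.264°E:
1: √((0.012·111.32)² + (-0.013·98.37)²) = √(1.78447 + 1.63536) = 1.849 km
2: √((0.010·111.32)² + (-0.019·98.37)²) = √(1.23921 + 3.49327) = 2.175 km
3: √((0.000·111.32)² + (0.010·98.37)²) = √(0.00000 + 0.96767) = 0.984 km
4: √((-0.011·111.32)² + (0.003·98.37)²) = √(1.49945 + 0.08709) = 1.260 km
5: √((0.014·111.32)² + (-0.004·98.37)²) = √(2.42886 + 0.15483) = 1.607 km
6: √((-0.014·111.32)² + (0.012·98.37)²) = √(2.42886 + 1.39344) = 1.955 km
7: √((0.007·111.32)² + (0.008·98.37)²) = √(0.60721 + 0.61931) = 1.107 km
8: √((0.015·111.32)² + (-0.008·98.37)²) = √(2.78823 + 0.61931) = 1.846 km
9: √((0.005·111.32)² + (-0.004·98.37)²) = √(0.30980 + 0.15483) = 0.682 km
10: √((-0.009·111.32)² + (0.003·98.37)²) = √(1.00376 + 0.08709) = 1.044 km
11: √((0.012·111.32)² + (0.015·98.37)²) = √(1.78447 + 2.17725) = 1.990 km
Maximum: 2 at 2.175 km.

2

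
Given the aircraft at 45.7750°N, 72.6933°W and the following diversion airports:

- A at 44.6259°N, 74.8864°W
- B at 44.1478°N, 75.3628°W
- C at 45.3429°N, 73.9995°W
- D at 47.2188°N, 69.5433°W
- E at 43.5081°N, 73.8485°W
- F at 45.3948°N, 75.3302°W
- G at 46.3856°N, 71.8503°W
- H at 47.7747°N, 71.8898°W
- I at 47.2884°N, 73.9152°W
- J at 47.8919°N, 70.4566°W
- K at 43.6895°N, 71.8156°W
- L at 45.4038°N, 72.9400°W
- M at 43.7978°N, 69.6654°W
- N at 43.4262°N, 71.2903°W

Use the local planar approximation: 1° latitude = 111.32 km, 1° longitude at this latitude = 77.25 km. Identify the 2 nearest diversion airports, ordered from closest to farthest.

L, G

Distances from 45.7750°N, 72.6933°W:
A: 212.2854 km
B: 274.4775 km
C: 111.7826 km
D: 291.6252 km
E: 267.6655 km
F: 208.0510 km
G: 94.1331 km
H: 231.0983 km
I: 193.1127 km
J: 292.2108 km
K: 241.8562 km
L: 45.5049 km
M: 321.1799 km
N: 283.0412 km
Sorted: L (45.5049 km) < G (94.1331 km) < C (111.7826 km) < I (193.1127 km) < …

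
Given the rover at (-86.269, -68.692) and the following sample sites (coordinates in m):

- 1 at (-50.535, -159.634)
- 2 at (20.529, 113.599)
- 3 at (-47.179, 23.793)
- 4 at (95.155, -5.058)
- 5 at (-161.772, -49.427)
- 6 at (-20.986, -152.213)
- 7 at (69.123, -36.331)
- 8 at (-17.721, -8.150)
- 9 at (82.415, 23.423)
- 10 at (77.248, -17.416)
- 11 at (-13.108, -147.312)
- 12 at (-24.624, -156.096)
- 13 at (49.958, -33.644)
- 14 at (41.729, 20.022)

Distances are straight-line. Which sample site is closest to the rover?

5

Distances from (-86.269, -68.692):
1: 97.711 m
2: 211.272 m
3: 100.407 m
4: 192.260 m
5: 77.922 m
6: 106.008 m
7: 158.726 m
8: 91.456 m
9: 192.196 m
10: 171.368 m
11: 107.395 m
12: 106.956 m
13: 140.663 m
14: 155.736 m
Minimum: 5 at 77.922 m.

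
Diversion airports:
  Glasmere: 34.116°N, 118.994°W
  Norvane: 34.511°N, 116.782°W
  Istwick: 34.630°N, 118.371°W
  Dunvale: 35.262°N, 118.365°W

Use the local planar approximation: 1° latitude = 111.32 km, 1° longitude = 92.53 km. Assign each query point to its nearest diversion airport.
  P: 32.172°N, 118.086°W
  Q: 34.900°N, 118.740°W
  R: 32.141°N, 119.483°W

P→Glasmere; Q→Istwick; R→Glasmere

P at 32.172°N, 118.086°W:
  Glasmere: 232.143 km
  Norvane: 286.976 km
  Istwick: 274.892 km
  Dunvale: 344.946 km
  → nearest: Glasmere (232.143 km)
Q at 34.900°N, 118.740°W:
  Glasmere: 90.384 km
  Norvane: 186.277 km
  Istwick: 45.488 km
  Dunvale: 53.178 km
  → nearest: Istwick (45.488 km)
R at 32.141°N, 119.483°W:
  Glasmere: 224.465 km
  Norvane: 363.411 km
  Istwick: 295.564 km
  Dunvale: 362.504 km
  → nearest: Glasmere (224.465 km)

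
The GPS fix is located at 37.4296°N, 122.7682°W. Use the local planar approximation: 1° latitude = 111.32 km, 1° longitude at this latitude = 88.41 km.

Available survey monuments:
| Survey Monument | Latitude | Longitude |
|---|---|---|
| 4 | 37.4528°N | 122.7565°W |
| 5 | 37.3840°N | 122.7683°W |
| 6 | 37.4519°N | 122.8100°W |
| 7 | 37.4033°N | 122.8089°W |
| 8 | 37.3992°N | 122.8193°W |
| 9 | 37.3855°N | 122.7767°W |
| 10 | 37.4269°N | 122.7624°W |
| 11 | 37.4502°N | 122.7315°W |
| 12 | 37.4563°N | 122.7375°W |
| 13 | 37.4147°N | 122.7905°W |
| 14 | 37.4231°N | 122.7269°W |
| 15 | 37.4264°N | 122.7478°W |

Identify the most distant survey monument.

8

Distances from 37.4296°N, 122.7682°W:
4: √((0.0232·111.32)² + (0.0117·88.41)²) = √(6.669947 + 1.069977) = 2.7821 km
5: √((-0.0456·111.32)² + (-0.0001·88.41)²) = √(25.767725 + 0.000078) = 5.0762 km
6: √((0.0223·111.32)² + (-0.0418·88.41)²) = √(6.162488 + 13.657001) = 4.4519 km
7: √((-0.0263·111.32)² + (-0.0407·88.41)²) = √(8.571521 + 12.947669) = 4.6389 km
8: √((-0.0304·111.32)² + (-0.0511·88.41)²) = √(11.452322 + 20.410074) = 5.6447 km
9: √((-0.0441·111.32)² + (-0.0085·88.41)²) = √(24.100362 + 0.564730) = 4.9664 km
10: √((-0.0027·111.32)² + (0.0058·88.41)²) = √(0.090339 + 0.262941) = 0.5944 km
11: √((0.0206·111.32)² + (0.0367·88.41)²) = √(5.258730 + 10.527734) = 3.9732 km
12: √((0.0267·111.32)² + (0.0307·88.41)²) = √(8.834234 + 7.366811) = 4.0251 km
13: √((-0.0149·111.32)² + (-0.0223·88.41)²) = √(2.751180 + 3.886982) = 2.5765 km
14: √((-0.0065·111.32)² + (0.0413·88.41)²) = √(0.523568 + 13.332233) = 3.7223 km
15: √((-0.0032·111.32)² + (0.0204·88.41)²) = √(0.126896 + 3.252843) = 1.8384 km
Maximum: 8 at 5.6447 km.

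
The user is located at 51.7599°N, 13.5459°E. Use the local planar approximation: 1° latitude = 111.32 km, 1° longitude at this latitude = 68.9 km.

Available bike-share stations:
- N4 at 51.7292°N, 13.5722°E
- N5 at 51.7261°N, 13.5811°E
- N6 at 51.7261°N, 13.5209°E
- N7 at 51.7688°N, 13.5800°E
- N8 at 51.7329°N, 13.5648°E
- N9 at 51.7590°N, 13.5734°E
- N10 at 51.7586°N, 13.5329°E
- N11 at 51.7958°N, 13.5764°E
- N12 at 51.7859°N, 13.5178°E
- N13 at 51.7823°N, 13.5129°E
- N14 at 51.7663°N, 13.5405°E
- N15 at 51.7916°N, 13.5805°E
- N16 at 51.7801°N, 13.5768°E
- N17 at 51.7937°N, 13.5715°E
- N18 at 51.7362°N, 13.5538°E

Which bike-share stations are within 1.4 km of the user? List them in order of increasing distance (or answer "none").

N14, N10

Distances from 51.7599°N, 13.5459°E:
N4: 3.8682 km
N5: 4.4765 km
N6: 4.1381 km
N7: 2.5498 km
N8: 3.2756 km
N9: 1.8974 km
N10: 0.9073 km
N11: 4.5152 km
N12: 3.4822 km
N13: 3.3746 km
N14: 0.8037 km
N15: 4.2586 km
N16: 3.0966 km
N17: 4.1555 km
N18: 2.6938 km
Threshold 1.4 km: N14 (0.8037 km), N10 (0.9073 km) are within range.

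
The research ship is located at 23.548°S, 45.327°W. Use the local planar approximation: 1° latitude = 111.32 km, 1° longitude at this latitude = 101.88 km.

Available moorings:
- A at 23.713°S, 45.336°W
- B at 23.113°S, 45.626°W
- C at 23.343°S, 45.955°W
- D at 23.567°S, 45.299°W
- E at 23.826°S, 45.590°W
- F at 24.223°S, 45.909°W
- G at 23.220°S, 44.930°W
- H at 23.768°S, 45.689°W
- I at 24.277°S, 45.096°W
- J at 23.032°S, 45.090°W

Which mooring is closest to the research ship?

D

Distances from 23.548°S, 45.327°W:
A: √((-0.165·111.32)² + (-0.009·101.88)²) = √(337.37608 + 0.84074) = 18.391 km
B: √((0.435·111.32)² + (-0.299·101.88)²) = √(2344.90315 + 927.94075) = 57.209 km
C: √((0.205·111.32)² + (-0.628·101.88)²) = √(520.77978 + 4093.52229) = 67.929 km
D: √((-0.019·111.32)² + (0.028·101.88)²) = √(4.47356 + 8.13755) = 3.551 km
E: √((-0.278·111.32)² + (-0.263·101.88)²) = √(957.71433 + 717.94201) = 40.935 km
F: √((-0.675·111.32)² + (-0.582·101.88)²) = √(5646.16988 + 3515.79741) = 95.718 km
G: √((0.328·111.32)² + (0.397·101.88)²) = √(1333.19625 + 1635.90804) = 54.489 km
H: √((-0.220·111.32)² + (-0.362·101.88)²) = √(599.77969 + 1360.17571) = 44.271 km
I: √((-0.729·111.32)² + (0.231·101.88)²) = √(6585.69255 + 553.86234) = 84.496 km
J: √((0.516·111.32)² + (0.237·101.88)²) = √(3299.48227 + 583.00807) = 62.310 km
Minimum: D at 3.551 km.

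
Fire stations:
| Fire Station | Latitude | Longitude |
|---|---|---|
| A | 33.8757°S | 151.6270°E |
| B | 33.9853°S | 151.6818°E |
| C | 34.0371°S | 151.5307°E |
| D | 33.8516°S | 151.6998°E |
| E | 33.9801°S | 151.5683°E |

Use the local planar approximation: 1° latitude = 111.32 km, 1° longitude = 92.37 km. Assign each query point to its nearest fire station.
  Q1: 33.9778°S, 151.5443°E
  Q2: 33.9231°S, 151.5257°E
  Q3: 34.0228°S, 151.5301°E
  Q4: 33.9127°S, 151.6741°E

Q1 at 33.9778°S, 151.5443°E:
  A: 13.6943 km
  B: 12.7283 km
  C: 6.7197 km
  D: 20.0916 km
  E: 2.2316 km
  → nearest: E (2.2316 km)
Q2 at 33.9231°S, 151.5257°E:
  A: 10.7423 km
  B: 15.9953 km
  C: 12.6989 km
  D: 17.9435 km
  E: 7.4663 km
  → nearest: E (7.4663 km)
Q3 at 34.0228°S, 151.5301°E:
  A: 18.6617 km
  B: 14.6211 km
  C: 1.5928 km
  D: 24.6763 km
  E: 5.9199 km
  → nearest: C (1.5928 km)
Q4 at 33.9127°S, 151.6741°E:
  A: 5.9911 km
  B: 8.1131 km
  C: 19.1631 km
  D: 7.2040 km
  E: 12.3208 km
  → nearest: A (5.9911 km)

Q1→E; Q2→E; Q3→C; Q4→A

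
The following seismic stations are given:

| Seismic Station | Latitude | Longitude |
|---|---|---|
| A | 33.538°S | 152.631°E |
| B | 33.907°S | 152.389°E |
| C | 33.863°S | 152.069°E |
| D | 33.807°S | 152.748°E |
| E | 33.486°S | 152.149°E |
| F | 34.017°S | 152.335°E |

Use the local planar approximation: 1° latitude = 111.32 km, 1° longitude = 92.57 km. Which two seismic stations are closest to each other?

B and F

Pairwise distances:
A–B: 46.789 km
A–C: 63.368 km
A–D: 31.844 km
A–E: 44.993 km
A–F: 59.951 km
B–C: 30.025 km
B–D: 35.048 km
B–E: 51.865 km
B–F: 13.226 km
C–D: 63.163 km
C–E: 42.616 km
C–F: 30.004 km
D–E: 65.966 km
D–F: 44.812 km
E–F: 61.568 km
Closest pair: B–F at 13.226 km.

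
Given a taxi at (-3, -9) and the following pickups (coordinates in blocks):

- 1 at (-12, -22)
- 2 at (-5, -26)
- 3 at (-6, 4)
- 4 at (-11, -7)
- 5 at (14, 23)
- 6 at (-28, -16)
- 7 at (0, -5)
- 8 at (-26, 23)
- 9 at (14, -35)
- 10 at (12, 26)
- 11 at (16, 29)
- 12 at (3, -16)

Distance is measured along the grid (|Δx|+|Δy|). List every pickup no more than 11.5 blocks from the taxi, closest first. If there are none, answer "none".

Distances from (-3, -9):
1: |-9| + |-13| = 9 + 13 = 22 blocks
2: |-2| + |-17| = 2 + 17 = 19 blocks
3: |-3| + |13| = 3 + 13 = 16 blocks
4: |-8| + |2| = 8 + 2 = 10 blocks
5: |17| + |32| = 17 + 32 = 49 blocks
6: |-25| + |-7| = 25 + 7 = 32 blocks
7: |3| + |4| = 3 + 4 = 7 blocks
8: |-23| + |32| = 23 + 32 = 55 blocks
9: |17| + |-26| = 17 + 26 = 43 blocks
10: |15| + |35| = 15 + 35 = 50 blocks
11: |19| + |38| = 19 + 38 = 57 blocks
12: |6| + |-7| = 6 + 7 = 13 blocks
Threshold 11.5 blocks: 7 (7 blocks), 4 (10 blocks) are within range.

7, 4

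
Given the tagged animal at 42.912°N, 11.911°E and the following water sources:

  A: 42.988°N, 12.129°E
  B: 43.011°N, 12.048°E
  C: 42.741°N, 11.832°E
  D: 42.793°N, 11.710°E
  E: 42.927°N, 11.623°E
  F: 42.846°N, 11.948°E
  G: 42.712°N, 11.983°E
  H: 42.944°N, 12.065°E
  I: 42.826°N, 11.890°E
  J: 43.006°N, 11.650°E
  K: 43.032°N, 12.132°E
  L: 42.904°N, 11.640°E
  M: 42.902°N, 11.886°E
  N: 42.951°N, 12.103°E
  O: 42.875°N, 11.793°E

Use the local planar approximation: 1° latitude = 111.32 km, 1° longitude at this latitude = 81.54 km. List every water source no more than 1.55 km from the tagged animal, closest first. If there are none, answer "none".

none

Distances from 42.912°N, 11.911°E:
A: √((0.076·111.32)² + (0.218·81.54)²) = √(71.57701 + 315.97622) = 19.686 km
B: √((0.099·111.32)² + (0.137·81.54)²) = √(121.45539 + 124.79079) = 15.692 km
C: √((-0.171·111.32)² + (-0.079·81.54)²) = √(362.35864 + 41.49498) = 20.096 km
D: √((-0.119·111.32)² + (-0.201·81.54)²) = √(175.48513 + 268.61702) = 21.074 km
E: √((0.015·111.32)² + (-0.288·81.54)²) = √(2.78823 + 551.47571) = 23.543 km
F: √((-0.066·111.32)² + (0.037·81.54)²) = √(53.98017 + 9.10217) = 7.942 km
G: √((-0.200·111.32)² + (0.072·81.54)²) = √(495.68570 + 34.46723) = 23.025 km
H: √((0.032·111.32)² + (0.154·81.54)²) = √(12.68955 + 157.68227) = 13.053 km
I: √((-0.086·111.32)² + (-0.021·81.54)²) = √(91.65229 + 2.93211) = 9.725 km
J: √((0.094·111.32)² + (-0.261·81.54)²) = √(109.49697 + 452.92097) = 23.715 km
K: √((0.120·111.32)² + (0.221·81.54)²) = √(178.44685 + 324.73265) = 22.432 km
L: √((-0.008·111.32)² + (-0.271·81.54)²) = √(0.79310 + 488.29244) = 22.115 km
M: √((-0.010·111.32)² + (-0.025·81.54)²) = √(1.23921 + 4.15548) = 2.323 km
N: √((0.039·111.32)² + (0.192·81.54)²) = √(18.84845 + 245.10032) = 16.247 km
O: √((-0.037·111.32)² + (-0.118·81.54)²) = √(16.96484 + 92.57750) = 10.466 km
Threshold 1.55 km: none within range.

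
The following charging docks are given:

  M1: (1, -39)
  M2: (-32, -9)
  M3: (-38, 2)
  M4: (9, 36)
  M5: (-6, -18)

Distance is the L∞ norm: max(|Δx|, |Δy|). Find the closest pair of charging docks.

Pairwise distances:
M1–M2: 33
M1–M3: 41
M1–M4: 75
M1–M5: 21
M2–M3: 11
M2–M4: 45
M2–M5: 26
M3–M4: 47
M3–M5: 32
M4–M5: 54
Closest pair: M2–M3 at 11.

M2 and M3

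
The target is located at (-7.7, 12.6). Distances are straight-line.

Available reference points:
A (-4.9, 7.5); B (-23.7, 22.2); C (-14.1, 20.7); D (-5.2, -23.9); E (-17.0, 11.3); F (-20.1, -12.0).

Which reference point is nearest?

A

Distances from (-7.7, 12.6):
A: 5.8
B: 18.7
C: 10.3
D: 36.6
E: 9.4
F: 27.5
Minimum: A at 5.8.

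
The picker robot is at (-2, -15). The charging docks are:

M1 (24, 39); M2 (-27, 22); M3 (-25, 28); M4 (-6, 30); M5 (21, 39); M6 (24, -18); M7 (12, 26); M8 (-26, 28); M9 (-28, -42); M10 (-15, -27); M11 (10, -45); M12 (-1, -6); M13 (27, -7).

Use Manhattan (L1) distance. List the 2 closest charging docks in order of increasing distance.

M12, M10

Distances from (-2, -15):
M1: |26| + |54| = 26 + 54 = 80
M2: |-25| + |37| = 25 + 37 = 62
M3: |-23| + |43| = 23 + 43 = 66
M4: |-4| + |45| = 4 + 45 = 49
M5: |23| + |54| = 23 + 54 = 77
M6: |26| + |-3| = 26 + 3 = 29
M7: |14| + |41| = 14 + 41 = 55
M8: |-24| + |43| = 24 + 43 = 67
M9: |-26| + |-27| = 26 + 27 = 53
M10: |-13| + |-12| = 13 + 12 = 25
M11: |12| + |-30| = 12 + 30 = 42
M12: |1| + |9| = 1 + 9 = 10
M13: |29| + |8| = 29 + 8 = 37
Sorted: M12 (10) < M10 (25) < M6 (29) < M13 (37) < …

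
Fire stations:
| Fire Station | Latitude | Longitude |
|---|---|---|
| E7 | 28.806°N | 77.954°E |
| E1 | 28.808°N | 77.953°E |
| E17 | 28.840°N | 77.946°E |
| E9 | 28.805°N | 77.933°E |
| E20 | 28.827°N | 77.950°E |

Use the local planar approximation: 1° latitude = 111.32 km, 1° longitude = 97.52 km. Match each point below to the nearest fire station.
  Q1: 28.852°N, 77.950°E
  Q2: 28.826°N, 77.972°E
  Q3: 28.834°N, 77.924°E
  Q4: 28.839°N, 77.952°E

Q1 at 28.852°N, 77.950°E:
  E7: √((-0.046·111.32)² + (0.004·97.52)²) = √(26.22177 + 0.15216) = 5.136 km
  E1: √((-0.044·111.32)² + (0.003·97.52)²) = √(23.99119 + 0.08559) = 4.907 km
  E17: √((-0.012·111.32)² + (-0.004·97.52)²) = √(1.78447 + 0.15216) = 1.392 km
  E9: √((-0.047·111.32)² + (-0.017·97.52)²) = √(27.37424 + 2.74843) = 5.488 km
  E20: √((-0.025·111.32)² + (0.000·97.52)²) = √(7.74509 + 0.00000) = 2.783 km
  → nearest: E17 (1.392 km)
Q2 at 28.826°N, 77.972°E:
  E7: √((-0.020·111.32)² + (-0.018·97.52)²) = √(4.95686 + 3.08129) = 2.835 km
  E1: √((-0.018·111.32)² + (-0.019·97.52)²) = √(4.01505 + 3.43316) = 2.729 km
  E17: √((0.014·111.32)² + (-0.026·97.52)²) = √(2.42886 + 6.42886) = 2.976 km
  E9: √((-0.021·111.32)² + (-0.039·97.52)²) = √(5.46493 + 14.46494) = 4.464 km
  E20: √((0.001·111.32)² + (-0.022·97.52)²) = √(0.01239 + 4.60291) = 2.148 km
  → nearest: E20 (2.148 km)
Q3 at 28.834°N, 77.924°E:
  E7: √((-0.028·111.32)² + (0.030·97.52)²) = √(9.71544 + 8.55914) = 4.275 km
  E1: √((-0.026·111.32)² + (0.029·97.52)²) = √(8.37709 + 7.99804) = 4.047 km
  E17: √((0.006·111.32)² + (0.022·97.52)²) = √(0.44612 + 4.60291) = 2.247 km
  E9: √((-0.029·111.32)² + (0.009·97.52)²) = √(10.42179 + 0.77032) = 3.345 km
  E20: √((-0.007·111.32)² + (0.026·97.52)²) = √(0.60721 + 6.42886) = 2.653 km
  → nearest: E17 (2.247 km)
Q4 at 28.839°N, 77.952°E:
  E7: √((-0.033·111.32)² + (0.002·97.52)²) = √(13.49504 + 0.03804) = 3.679 km
  E1: √((-0.031·111.32)² + (0.001·97.52)²) = √(11.90885 + 0.00951) = 3.452 km
  E17: √((0.001·111.32)² + (-0.006·97.52)²) = √(0.01239 + 0.34237) = 0.596 km
  E9: √((-0.034·111.32)² + (-0.019·97.52)²) = √(14.32532 + 3.43316) = 4.214 km
  E20: √((-0.012·111.32)² + (-0.002·97.52)²) = √(1.78447 + 0.03804) = 1.350 km
  → nearest: E17 (0.596 km)

Q1→E17; Q2→E20; Q3→E17; Q4→E17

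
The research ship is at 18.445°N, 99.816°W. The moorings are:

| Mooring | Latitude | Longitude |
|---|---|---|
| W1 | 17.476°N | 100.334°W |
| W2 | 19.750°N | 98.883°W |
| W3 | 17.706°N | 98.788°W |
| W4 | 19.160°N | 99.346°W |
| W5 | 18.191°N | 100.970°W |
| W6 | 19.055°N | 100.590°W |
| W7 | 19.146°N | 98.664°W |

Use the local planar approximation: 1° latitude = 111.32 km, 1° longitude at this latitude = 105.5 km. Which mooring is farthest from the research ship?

W2

Distances from 18.445°N, 99.816°W:
W1: 120.923 km
W2: 175.479 km
W3: 136.124 km
W4: 93.776 km
W5: 124.987 km
W6: 106.203 km
W7: 144.432 km
Maximum: W2 at 175.479 km.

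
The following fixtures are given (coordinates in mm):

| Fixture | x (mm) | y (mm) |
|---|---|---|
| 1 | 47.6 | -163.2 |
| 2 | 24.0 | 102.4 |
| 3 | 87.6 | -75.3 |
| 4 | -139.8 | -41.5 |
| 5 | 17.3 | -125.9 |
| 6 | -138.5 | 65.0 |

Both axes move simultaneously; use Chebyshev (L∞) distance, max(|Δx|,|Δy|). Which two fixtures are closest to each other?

1 and 5

Pairwise distances:
1–2: 265.6 mm
1–3: 87.9 mm
1–4: 187.4 mm
1–5: 37.3 mm
1–6: 228.2 mm
2–3: 177.7 mm
2–4: 163.8 mm
2–5: 228.3 mm
2–6: 162.5 mm
3–4: 227.4 mm
3–5: 70.3 mm
3–6: 226.1 mm
4–5: 157.1 mm
4–6: 106.5 mm
5–6: 190.9 mm
Closest pair: 1–5 at 37.3 mm.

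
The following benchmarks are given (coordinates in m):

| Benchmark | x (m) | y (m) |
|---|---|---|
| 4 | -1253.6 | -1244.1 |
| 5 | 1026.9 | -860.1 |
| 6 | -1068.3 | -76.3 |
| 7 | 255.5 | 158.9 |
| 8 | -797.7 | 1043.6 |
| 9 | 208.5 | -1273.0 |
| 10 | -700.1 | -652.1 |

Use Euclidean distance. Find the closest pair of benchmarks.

6 and 10

Pairwise distances:
4–5: 2312.6 m
4–6: 1182.4 m
4–7: 2060.5 m
4–8: 2332.7 m
4–9: 1462.4 m
4–10: 810.4 m
5–6: 2237.0 m
5–7: 1278.1 m
5–8: 2636.9 m
5–9: 916.7 m
5–10: 1739.5 m
6–7: 1344.5 m
6–8: 1152.1 m
6–9: 1749.9 m
6–10: 683.5 m
7–8: 1375.5 m
7–9: 1432.7 m
7–10: 1253.4 m
8–9: 2525.7 m
8–10: 1698.5 m
9–10: 1100.5 m
Closest pair: 6–10 at 683.5 m.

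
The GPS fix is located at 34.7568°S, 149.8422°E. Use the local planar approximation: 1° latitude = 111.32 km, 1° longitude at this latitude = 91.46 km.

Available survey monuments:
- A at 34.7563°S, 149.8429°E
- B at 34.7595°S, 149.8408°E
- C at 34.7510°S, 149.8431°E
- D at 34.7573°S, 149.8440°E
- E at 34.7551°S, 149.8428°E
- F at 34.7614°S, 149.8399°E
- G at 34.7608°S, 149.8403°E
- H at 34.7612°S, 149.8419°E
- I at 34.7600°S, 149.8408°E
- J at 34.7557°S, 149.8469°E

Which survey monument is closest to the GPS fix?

A

Distances from 34.7568°S, 149.8422°E:
A: √((0.0005·111.32)² + (0.0007·91.46)²) = √(0.003098 + 0.004099) = 0.0848 km
B: √((-0.0027·111.32)² + (-0.0014·91.46)²) = √(0.090339 + 0.016395) = 0.3267 km
C: √((0.0058·111.32)² + (0.0009·91.46)²) = √(0.416872 + 0.006776) = 0.6509 km
D: √((-0.0005·111.32)² + (0.0018·91.46)²) = √(0.003098 + 0.027102) = 0.1738 km
E: √((0.0017·111.32)² + (0.0006·91.46)²) = √(0.035813 + 0.003011) = 0.1970 km
F: √((-0.0046·111.32)² + (-0.0023·91.46)²) = √(0.262218 + 0.044250) = 0.5536 km
G: √((-0.0040·111.32)² + (-0.0019·91.46)²) = √(0.198274 + 0.030197) = 0.4780 km
H: √((-0.0044·111.32)² + (-0.0003·91.46)²) = √(0.239912 + 0.000753) = 0.4906 km
I: √((-0.0032·111.32)² + (-0.0014·91.46)²) = √(0.126896 + 0.016395) = 0.3785 km
J: √((0.0011·111.32)² + (0.0047·91.46)²) = √(0.014994 + 0.184781) = 0.4470 km
Minimum: A at 0.0848 km.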